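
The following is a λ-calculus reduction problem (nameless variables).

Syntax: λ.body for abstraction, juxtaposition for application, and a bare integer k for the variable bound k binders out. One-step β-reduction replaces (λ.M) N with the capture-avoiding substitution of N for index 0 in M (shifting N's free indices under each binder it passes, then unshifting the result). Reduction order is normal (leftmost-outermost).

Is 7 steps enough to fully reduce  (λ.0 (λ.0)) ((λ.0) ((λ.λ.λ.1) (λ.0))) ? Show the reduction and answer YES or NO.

  start: (λ.0 (λ.0)) ((λ.0) ((λ.λ.λ.1) (λ.0)))
  step 1: (λ.0) ((λ.λ.λ.1) (λ.0)) (λ.0)
  step 2: (λ.λ.λ.1) (λ.0) (λ.0)
  step 3: (λ.λ.1) (λ.0)
  step 4: λ.λ.0

Answer: YES — reaches normal form λ.λ.0 in 4 ≤ 7 steps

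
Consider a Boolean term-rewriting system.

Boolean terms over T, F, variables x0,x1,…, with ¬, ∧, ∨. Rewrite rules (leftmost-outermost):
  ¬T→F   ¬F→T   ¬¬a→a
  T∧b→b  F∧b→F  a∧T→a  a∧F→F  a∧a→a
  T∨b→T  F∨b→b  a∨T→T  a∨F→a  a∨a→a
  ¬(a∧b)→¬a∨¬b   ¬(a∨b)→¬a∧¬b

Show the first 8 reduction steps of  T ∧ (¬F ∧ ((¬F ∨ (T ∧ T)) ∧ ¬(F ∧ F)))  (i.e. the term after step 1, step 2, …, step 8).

  start: T ∧ (¬F ∧ ((¬F ∨ (T ∧ T)) ∧ ¬(F ∧ F)))
  →1  ¬F ∧ ((¬F ∨ (T ∧ T)) ∧ ¬(F ∧ F))
  →2  T ∧ ((¬F ∨ (T ∧ T)) ∧ ¬(F ∧ F))
  →3  (¬F ∨ (T ∧ T)) ∧ ¬(F ∧ F)
  →4  (T ∨ (T ∧ T)) ∧ ¬(F ∧ F)
  →5  T ∧ ¬(F ∧ F)
  →6  ¬(F ∧ F)
  →7  ¬F ∨ ¬F
  →8  ¬F

Answer: after 8 steps: ¬F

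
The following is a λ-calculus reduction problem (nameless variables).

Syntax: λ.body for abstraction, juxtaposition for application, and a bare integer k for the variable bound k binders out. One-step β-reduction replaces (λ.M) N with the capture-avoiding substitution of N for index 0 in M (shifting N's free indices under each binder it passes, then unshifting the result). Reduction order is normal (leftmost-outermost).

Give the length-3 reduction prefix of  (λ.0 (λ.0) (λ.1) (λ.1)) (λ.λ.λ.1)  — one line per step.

Answer: after 3 steps: (λ.λ.λ.λ.λ.1) (λ.λ.λ.λ.1)

Working:
  start: (λ.0 (λ.0) (λ.1) (λ.1)) (λ.λ.λ.1)
  →1  (λ.λ.λ.1) (λ.0) (λ.λ.λ.λ.1) (λ.λ.λ.λ.1)
  →2  (λ.λ.1) (λ.λ.λ.λ.1) (λ.λ.λ.λ.1)
  →3  (λ.λ.λ.λ.λ.1) (λ.λ.λ.λ.1)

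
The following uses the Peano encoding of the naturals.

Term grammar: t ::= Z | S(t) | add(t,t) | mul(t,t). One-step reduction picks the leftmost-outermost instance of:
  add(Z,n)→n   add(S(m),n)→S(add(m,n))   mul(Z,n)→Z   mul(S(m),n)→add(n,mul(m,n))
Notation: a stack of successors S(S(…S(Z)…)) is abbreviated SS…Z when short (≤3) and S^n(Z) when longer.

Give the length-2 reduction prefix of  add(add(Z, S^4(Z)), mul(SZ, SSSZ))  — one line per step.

  start: add(add(Z, S^4(Z)), mul(SZ, SSSZ))
  step 1: add(S^4(Z), mul(SZ, SSSZ))
  step 2: S(add(SSSZ, mul(SZ, SSSZ)))

Answer: after 2 steps: S(add(SSSZ, mul(SZ, SSSZ)))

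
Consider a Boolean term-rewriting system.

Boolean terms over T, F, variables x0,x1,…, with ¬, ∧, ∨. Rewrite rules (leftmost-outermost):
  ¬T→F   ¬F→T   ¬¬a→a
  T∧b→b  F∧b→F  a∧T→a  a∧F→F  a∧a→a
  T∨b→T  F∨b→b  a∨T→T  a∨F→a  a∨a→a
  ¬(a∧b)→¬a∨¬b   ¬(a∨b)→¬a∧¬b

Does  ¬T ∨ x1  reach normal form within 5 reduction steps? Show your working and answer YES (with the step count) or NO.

  start: ¬T ∨ x1
  [1] F ∨ x1
  [2] x1

Answer: YES — reaches normal form x1 in 2 ≤ 5 steps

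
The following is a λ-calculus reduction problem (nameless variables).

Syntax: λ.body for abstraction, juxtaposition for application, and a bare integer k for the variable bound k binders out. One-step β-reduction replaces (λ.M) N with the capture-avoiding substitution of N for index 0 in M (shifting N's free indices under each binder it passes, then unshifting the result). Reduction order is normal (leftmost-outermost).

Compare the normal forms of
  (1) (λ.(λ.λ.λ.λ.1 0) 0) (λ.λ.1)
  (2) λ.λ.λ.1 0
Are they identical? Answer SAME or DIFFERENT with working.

Term A:
  start: (λ.(λ.λ.λ.λ.1 0) 0) (λ.λ.1)
  step 1: (λ.λ.λ.λ.1 0) (λ.λ.1)
  step 2: λ.λ.λ.1 0

Term B:
  start: λ.λ.λ.1 0

Answer: SAME — A ⇓ λ.λ.λ.1 0, B ⇓ λ.λ.λ.1 0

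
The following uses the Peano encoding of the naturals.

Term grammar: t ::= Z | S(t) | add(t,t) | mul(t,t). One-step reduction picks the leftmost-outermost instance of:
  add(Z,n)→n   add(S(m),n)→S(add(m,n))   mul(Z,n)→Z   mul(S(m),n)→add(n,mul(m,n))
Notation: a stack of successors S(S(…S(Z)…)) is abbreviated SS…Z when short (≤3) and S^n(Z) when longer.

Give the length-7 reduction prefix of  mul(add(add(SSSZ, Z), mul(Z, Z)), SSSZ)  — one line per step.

Answer: after 7 steps: S(S(S(mul(add(add(SSZ, Z), mul(Z, Z)), SSSZ))))

Reduction:
  start: mul(add(add(SSSZ, Z), mul(Z, Z)), SSSZ)
  [1] mul(add(S(add(SSZ, Z)), mul(Z, Z)), SSSZ)
  [2] mul(S(add(add(SSZ, Z), mul(Z, Z))), SSSZ)
  [3] add(SSSZ, mul(add(add(SSZ, Z), mul(Z, Z)), SSSZ))
  [4] S(add(SSZ, mul(add(add(SSZ, Z), mul(Z, Z)), SSSZ)))
  [5] S(S(add(SZ, mul(add(add(SSZ, Z), mul(Z, Z)), SSSZ))))
  [6] S(S(S(add(Z, mul(add(add(SSZ, Z), mul(Z, Z)), SSSZ)))))
  [7] S(S(S(mul(add(add(SSZ, Z), mul(Z, Z)), SSSZ))))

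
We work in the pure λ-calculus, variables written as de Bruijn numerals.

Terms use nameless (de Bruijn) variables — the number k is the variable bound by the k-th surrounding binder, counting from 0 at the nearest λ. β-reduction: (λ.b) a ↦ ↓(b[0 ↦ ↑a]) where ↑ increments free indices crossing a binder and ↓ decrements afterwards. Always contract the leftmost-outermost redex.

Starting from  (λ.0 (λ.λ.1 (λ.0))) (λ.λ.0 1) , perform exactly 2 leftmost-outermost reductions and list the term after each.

  start: (λ.0 (λ.λ.1 (λ.0))) (λ.λ.0 1)
  →1  (λ.λ.0 1) (λ.λ.1 (λ.0))
  →2  λ.0 (λ.λ.1 (λ.0))

Answer: after 2 steps: λ.0 (λ.λ.1 (λ.0))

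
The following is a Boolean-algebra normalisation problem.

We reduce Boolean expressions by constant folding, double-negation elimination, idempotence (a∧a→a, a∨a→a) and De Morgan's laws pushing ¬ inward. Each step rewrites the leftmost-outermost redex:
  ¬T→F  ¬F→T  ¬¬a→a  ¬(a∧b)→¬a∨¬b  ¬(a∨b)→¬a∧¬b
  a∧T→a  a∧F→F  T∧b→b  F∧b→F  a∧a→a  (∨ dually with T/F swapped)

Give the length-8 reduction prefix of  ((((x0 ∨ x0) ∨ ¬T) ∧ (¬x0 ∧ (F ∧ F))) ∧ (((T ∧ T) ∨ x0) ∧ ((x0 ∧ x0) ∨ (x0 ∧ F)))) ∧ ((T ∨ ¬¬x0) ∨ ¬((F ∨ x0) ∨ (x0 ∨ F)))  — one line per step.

  start: ((((x0 ∨ x0) ∨ ¬T) ∧ (¬x0 ∧ (F ∧ F))) ∧ (((T ∧ T) ∨ x0) ∧ ((x0 ∧ x0) ∨ (x0 ∧ F)))) ∧ ((T ∨ ¬¬x0) ∨ ¬((F ∨ x0) ∨ (x0 ∨ F)))
  step 1: (((x0 ∨ ¬T) ∧ (¬x0 ∧ (F ∧ F))) ∧ (((T ∧ T) ∨ x0) ∧ ((x0 ∧ x0) ∨ (x0 ∧ F)))) ∧ ((T ∨ ¬¬x0) ∨ ¬((F ∨ x0) ∨ (x0 ∨ F)))
  step 2: (((x0 ∨ F) ∧ (¬x0 ∧ (F ∧ F))) ∧ (((T ∧ T) ∨ x0) ∧ ((x0 ∧ x0) ∨ (x0 ∧ F)))) ∧ ((T ∨ ¬¬x0) ∨ ¬((F ∨ x0) ∨ (x0 ∨ F)))
  step 3: ((x0 ∧ (¬x0 ∧ (F ∧ F))) ∧ (((T ∧ T) ∨ x0) ∧ ((x0 ∧ x0) ∨ (x0 ∧ F)))) ∧ ((T ∨ ¬¬x0) ∨ ¬((F ∨ x0) ∨ (x0 ∨ F)))
  step 4: ((x0 ∧ (¬x0 ∧ F)) ∧ (((T ∧ T) ∨ x0) ∧ ((x0 ∧ x0) ∨ (x0 ∧ F)))) ∧ ((T ∨ ¬¬x0) ∨ ¬((F ∨ x0) ∨ (x0 ∨ F)))
  step 5: ((x0 ∧ F) ∧ (((T ∧ T) ∨ x0) ∧ ((x0 ∧ x0) ∨ (x0 ∧ F)))) ∧ ((T ∨ ¬¬x0) ∨ ¬((F ∨ x0) ∨ (x0 ∨ F)))
  step 6: (F ∧ (((T ∧ T) ∨ x0) ∧ ((x0 ∧ x0) ∨ (x0 ∧ F)))) ∧ ((T ∨ ¬¬x0) ∨ ¬((F ∨ x0) ∨ (x0 ∨ F)))
  step 7: F ∧ ((T ∨ ¬¬x0) ∨ ¬((F ∨ x0) ∨ (x0 ∨ F)))
  step 8: F

Answer: after 8 steps: F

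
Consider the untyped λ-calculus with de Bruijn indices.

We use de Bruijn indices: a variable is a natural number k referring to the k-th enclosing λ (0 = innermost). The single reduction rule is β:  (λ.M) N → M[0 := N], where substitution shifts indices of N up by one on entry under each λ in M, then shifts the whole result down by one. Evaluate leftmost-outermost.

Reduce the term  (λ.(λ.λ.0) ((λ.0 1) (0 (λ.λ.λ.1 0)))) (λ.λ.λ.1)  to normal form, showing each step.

  start: (λ.(λ.λ.0) ((λ.0 1) (0 (λ.λ.λ.1 0)))) (λ.λ.λ.1)
  [1] (λ.λ.0) ((λ.0 (λ.λ.λ.1)) ((λ.λ.λ.1) (λ.λ.λ.1 0)))
  [2] λ.0

Answer: normal form = λ.0  (in 2 steps)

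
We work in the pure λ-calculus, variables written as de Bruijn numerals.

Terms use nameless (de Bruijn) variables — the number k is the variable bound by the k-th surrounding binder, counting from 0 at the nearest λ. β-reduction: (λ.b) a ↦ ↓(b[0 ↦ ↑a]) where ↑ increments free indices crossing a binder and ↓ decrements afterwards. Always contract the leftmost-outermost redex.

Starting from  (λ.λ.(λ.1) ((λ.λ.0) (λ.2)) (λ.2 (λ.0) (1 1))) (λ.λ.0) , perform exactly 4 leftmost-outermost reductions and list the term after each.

Answer: after 4 steps: λ.0 (λ.1 1)

Derivation:
  start: (λ.λ.(λ.1) ((λ.λ.0) (λ.2)) (λ.2 (λ.0) (1 1))) (λ.λ.0)
  →1  λ.(λ.1) ((λ.λ.0) (λ.λ.λ.0)) (λ.(λ.λ.0) (λ.0) (1 1))
  →2  λ.0 (λ.(λ.λ.0) (λ.0) (1 1))
  →3  λ.0 (λ.(λ.0) (1 1))
  →4  λ.0 (λ.1 1)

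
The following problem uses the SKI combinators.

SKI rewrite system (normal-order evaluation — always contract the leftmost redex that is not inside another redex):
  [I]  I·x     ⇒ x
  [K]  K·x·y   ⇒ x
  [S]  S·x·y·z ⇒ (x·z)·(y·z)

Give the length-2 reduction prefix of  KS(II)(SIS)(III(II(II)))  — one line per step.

Answer: after 2 steps: S(SIS)(II(II(II)))

Reduction:
  start: KS(II)(SIS)(III(II(II)))
  step 1: S(SIS)(III(II(II)))
  step 2: S(SIS)(II(II(II)))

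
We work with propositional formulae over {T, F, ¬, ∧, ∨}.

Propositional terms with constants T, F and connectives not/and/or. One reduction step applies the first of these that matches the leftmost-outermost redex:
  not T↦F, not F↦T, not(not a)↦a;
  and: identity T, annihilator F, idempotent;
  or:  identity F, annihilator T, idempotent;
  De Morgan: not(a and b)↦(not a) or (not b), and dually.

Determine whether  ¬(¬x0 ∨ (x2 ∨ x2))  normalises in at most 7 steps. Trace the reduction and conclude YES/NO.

  start: ¬(¬x0 ∨ (x2 ∨ x2))
  [1] ¬¬x0 ∧ ¬(x2 ∨ x2)
  [2] x0 ∧ ¬(x2 ∨ x2)
  [3] x0 ∧ (¬x2 ∧ ¬x2)
  [4] x0 ∧ ¬x2

Answer: YES — reaches normal form x0 ∧ ¬x2 in 4 ≤ 7 steps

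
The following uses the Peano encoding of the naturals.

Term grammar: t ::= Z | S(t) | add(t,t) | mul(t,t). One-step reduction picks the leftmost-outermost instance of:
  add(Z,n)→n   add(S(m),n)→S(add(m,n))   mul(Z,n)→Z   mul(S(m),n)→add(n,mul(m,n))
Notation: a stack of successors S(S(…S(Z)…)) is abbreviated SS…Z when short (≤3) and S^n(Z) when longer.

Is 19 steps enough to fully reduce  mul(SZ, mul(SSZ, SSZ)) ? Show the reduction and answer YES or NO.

Answer: YES — reaches normal form S^4(Z) in 16 ≤ 19 steps

Reduction:
  start: mul(SZ, mul(SSZ, SSZ))
  →1  add(mul(SSZ, SSZ), mul(Z, mul(SSZ, SSZ)))
  →2  add(add(SSZ, mul(SZ, SSZ)), mul(Z, mul(SSZ, SSZ)))
  →3  add(S(add(SZ, mul(SZ, SSZ))), mul(Z, mul(SSZ, SSZ)))
  →4  S(add(add(SZ, mul(SZ, SSZ)), mul(Z, mul(SSZ, SSZ))))
  →5  S(add(S(add(Z, mul(SZ, SSZ))), mul(Z, mul(SSZ, SSZ))))
  →6  S(S(add(add(Z, mul(SZ, SSZ)), mul(Z, mul(SSZ, SSZ)))))
  →7  S(S(add(mul(SZ, SSZ), mul(Z, mul(SSZ, SSZ)))))
  →8  S(S(add(add(SSZ, mul(Z, SSZ)), mul(Z, mul(SSZ, SSZ)))))
  →9  S(S(add(S(add(SZ, mul(Z, SSZ))), mul(Z, mul(SSZ, SSZ)))))
  →10  S(S(S(add(add(SZ, mul(Z, SSZ)), mul(Z, mul(SSZ, SSZ))))))
  →11  S(S(S(add(S(add(Z, mul(Z, SSZ))), mul(Z, mul(SSZ, SSZ))))))
  →12  S(S(S(S(add(add(Z, mul(Z, SSZ)), mul(Z, mul(SSZ, SSZ)))))))
  →13  S(S(S(S(add(mul(Z, SSZ), mul(Z, mul(SSZ, SSZ)))))))
  →14  S(S(S(S(add(Z, mul(Z, mul(SSZ, SSZ)))))))
  →15  S(S(S(S(mul(Z, mul(SSZ, SSZ))))))
  →16  S^4(Z)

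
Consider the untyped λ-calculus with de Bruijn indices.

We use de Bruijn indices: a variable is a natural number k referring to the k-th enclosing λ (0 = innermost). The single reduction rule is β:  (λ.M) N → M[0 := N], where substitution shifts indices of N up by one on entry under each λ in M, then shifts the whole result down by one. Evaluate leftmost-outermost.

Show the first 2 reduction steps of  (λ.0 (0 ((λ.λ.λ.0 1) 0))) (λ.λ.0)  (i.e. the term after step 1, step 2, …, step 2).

  start: (λ.0 (0 ((λ.λ.λ.0 1) 0))) (λ.λ.0)
  [1] (λ.λ.0) ((λ.λ.0) ((λ.λ.λ.0 1) (λ.λ.0)))
  [2] λ.0

Answer: after 2 steps: λ.0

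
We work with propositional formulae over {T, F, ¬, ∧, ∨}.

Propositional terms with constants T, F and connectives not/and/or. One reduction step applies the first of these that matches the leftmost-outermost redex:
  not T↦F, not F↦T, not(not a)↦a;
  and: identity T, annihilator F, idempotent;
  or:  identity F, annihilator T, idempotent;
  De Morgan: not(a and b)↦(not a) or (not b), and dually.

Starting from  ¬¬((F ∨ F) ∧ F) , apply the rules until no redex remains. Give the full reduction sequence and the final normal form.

  start: ¬¬((F ∨ F) ∧ F)
  step 1: (F ∨ F) ∧ F
  step 2: F

Answer: normal form = F  (in 2 steps)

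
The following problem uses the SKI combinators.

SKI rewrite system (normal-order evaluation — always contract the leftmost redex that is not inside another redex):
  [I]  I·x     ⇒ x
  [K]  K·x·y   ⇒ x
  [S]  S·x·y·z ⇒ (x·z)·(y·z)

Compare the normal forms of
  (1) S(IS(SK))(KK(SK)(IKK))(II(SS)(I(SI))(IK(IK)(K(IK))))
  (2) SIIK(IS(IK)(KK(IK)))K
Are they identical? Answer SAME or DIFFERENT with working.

Answer: SAME — A ⇓ KK, B ⇓ KK

Derivation:
Term A:
  start: S(IS(SK))(KK(SK)(IKK))(II(SS)(I(SI))(IK(IK)(K(IK))))
  [1] IS(SK)(II(SS)(I(SI))(IK(IK)(K(IK))))(KK(SK)(IKK)(II(SS)(I(SI))(IK(IK)(K(IK)))))
  [2] S(SK)(II(SS)(I(SI))(IK(IK)(K(IK))))(KK(SK)(IKK)(II(SS)(I(SI))(IK(IK)(K(IK)))))
  [3] SK(KK(SK)(IKK)(II(SS)(I(SI))(IK(IK)(K(IK)))))(II(SS)(I(SI))(IK(IK)(K(IK)))(KK(SK)(IKK)(II(SS)(I(SI))(IK(IK)(K(IK))))))
  [4] K(II(SS)(I(SI))(IK(IK)(K(IK)))(KK(SK)(IKK)(II(SS)(I(SI))(IK(IK)(K(IK))))))(KK(SK)(IKK)(II(SS)(I(SI))(IK(IK)(K(IK))))(II(SS)(I(SI))(IK(IK)(K(IK)))(KK(SK)(IKK)(II(SS)(I(SI))(IK(IK)(K(IK)))))))
  [5] II(SS)(I(SI))(IK(IK)(K(IK)))(KK(SK)(IKK)(II(SS)(I(SI))(IK(IK)(K(IK)))))
  [6] I(SS)(I(SI))(IK(IK)(K(IK)))(KK(SK)(IKK)(II(SS)(I(SI))(IK(IK)(K(IK)))))
  [7] SS(I(SI))(IK(IK)(K(IK)))(KK(SK)(IKK)(II(SS)(I(SI))(IK(IK)(K(IK)))))
  [8] S(IK(IK)(K(IK)))(I(SI)(IK(IK)(K(IK))))(KK(SK)(IKK)(II(SS)(I(SI))(IK(IK)(K(IK)))))
  [9] IK(IK)(K(IK))(KK(SK)(IKK)(II(SS)(I(SI))(IK(IK)(K(IK)))))(I(SI)(IK(IK)(K(IK)))(KK(SK)(IKK)(II(SS)(I(SI))(IK(IK)(K(IK))))))
  [10] K(IK)(K(IK))(KK(SK)(IKK)(II(SS)(I(SI))(IK(IK)(K(IK)))))(I(SI)(IK(IK)(K(IK)))(KK(SK)(IKK)(II(SS)(I(SI))(IK(IK)(K(IK))))))
  [11] IK(KK(SK)(IKK)(II(SS)(I(SI))(IK(IK)(K(IK)))))(I(SI)(IK(IK)(K(IK)))(KK(SK)(IKK)(II(SS)(I(SI))(IK(IK)(K(IK))))))
  [12] K(KK(SK)(IKK)(II(SS)(I(SI))(IK(IK)(K(IK)))))(I(SI)(IK(IK)(K(IK)))(KK(SK)(IKK)(II(SS)(I(SI))(IK(IK)(K(IK))))))
  [13] KK(SK)(IKK)(II(SS)(I(SI))(IK(IK)(K(IK))))
  [14] K(IKK)(II(SS)(I(SI))(IK(IK)(K(IK))))
  [15] IKK
  [16] KK

Term B:
  start: SIIK(IS(IK)(KK(IK)))K
  [1] IK(IK)(IS(IK)(KK(IK)))K
  [2] K(IK)(IS(IK)(KK(IK)))K
  [3] IKK
  [4] KK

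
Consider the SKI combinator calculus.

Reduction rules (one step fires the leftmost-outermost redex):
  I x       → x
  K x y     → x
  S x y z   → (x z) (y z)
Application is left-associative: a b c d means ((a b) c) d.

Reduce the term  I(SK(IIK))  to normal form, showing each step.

Answer: normal form = SKK  (in 3 steps)

Derivation:
  start: I(SK(IIK))
  step 1: SK(IIK)
  step 2: SK(IK)
  step 3: SKK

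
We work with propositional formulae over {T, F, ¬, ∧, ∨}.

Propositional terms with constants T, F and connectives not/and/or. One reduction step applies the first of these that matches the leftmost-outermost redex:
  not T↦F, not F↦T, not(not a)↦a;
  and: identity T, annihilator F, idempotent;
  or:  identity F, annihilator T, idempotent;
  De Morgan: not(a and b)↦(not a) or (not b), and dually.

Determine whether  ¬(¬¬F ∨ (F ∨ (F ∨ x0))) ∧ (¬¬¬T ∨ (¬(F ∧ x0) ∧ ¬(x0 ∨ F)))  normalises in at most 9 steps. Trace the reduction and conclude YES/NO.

Answer: NO — after 9 steps the term is (T ∧ ¬x0) ∧ (¬¬¬T ∨ (¬(F ∧ x0) ∧ ¬(x0 ∨ F))), not yet normal

Derivation:
  start: ¬(¬¬F ∨ (F ∨ (F ∨ x0))) ∧ (¬¬¬T ∨ (¬(F ∧ x0) ∧ ¬(x0 ∨ F)))
  [1] (¬¬¬F ∧ ¬(F ∨ (F ∨ x0))) ∧ (¬¬¬T ∨ (¬(F ∧ x0) ∧ ¬(x0 ∨ F)))
  [2] (¬F ∧ ¬(F ∨ (F ∨ x0))) ∧ (¬¬¬T ∨ (¬(F ∧ x0) ∧ ¬(x0 ∨ F)))
  [3] (T ∧ ¬(F ∨ (F ∨ x0))) ∧ (¬¬¬T ∨ (¬(F ∧ x0) ∧ ¬(x0 ∨ F)))
  [4] ¬(F ∨ (F ∨ x0)) ∧ (¬¬¬T ∨ (¬(F ∧ x0) ∧ ¬(x0 ∨ F)))
  [5] (¬F ∧ ¬(F ∨ x0)) ∧ (¬¬¬T ∨ (¬(F ∧ x0) ∧ ¬(x0 ∨ F)))
  [6] (T ∧ ¬(F ∨ x0)) ∧ (¬¬¬T ∨ (¬(F ∧ x0) ∧ ¬(x0 ∨ F)))
  [7] ¬(F ∨ x0) ∧ (¬¬¬T ∨ (¬(F ∧ x0) ∧ ¬(x0 ∨ F)))
  [8] (¬F ∧ ¬x0) ∧ (¬¬¬T ∨ (¬(F ∧ x0) ∧ ¬(x0 ∨ F)))
  [9] (T ∧ ¬x0) ∧ (¬¬¬T ∨ (¬(F ∧ x0) ∧ ¬(x0 ∨ F)))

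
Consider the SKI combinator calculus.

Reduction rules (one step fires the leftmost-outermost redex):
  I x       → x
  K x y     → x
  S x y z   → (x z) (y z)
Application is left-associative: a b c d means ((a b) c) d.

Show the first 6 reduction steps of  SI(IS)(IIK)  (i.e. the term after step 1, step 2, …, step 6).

Answer: after 6 steps: K(S(IK))

Reduction:
  start: SI(IS)(IIK)
  step 1: I(IIK)(IS(IIK))
  step 2: IIK(IS(IIK))
  step 3: IK(IS(IIK))
  step 4: K(IS(IIK))
  step 5: K(S(IIK))
  step 6: K(S(IK))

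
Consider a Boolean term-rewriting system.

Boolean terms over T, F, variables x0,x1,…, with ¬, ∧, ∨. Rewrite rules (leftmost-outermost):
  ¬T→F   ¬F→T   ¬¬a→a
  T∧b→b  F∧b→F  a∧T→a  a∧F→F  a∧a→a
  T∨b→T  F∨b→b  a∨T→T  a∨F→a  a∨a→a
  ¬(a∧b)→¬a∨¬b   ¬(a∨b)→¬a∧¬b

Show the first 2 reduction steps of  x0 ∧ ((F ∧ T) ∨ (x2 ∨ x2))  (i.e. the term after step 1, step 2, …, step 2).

Answer: after 2 steps: x0 ∧ (x2 ∨ x2)

Reduction:
  start: x0 ∧ ((F ∧ T) ∨ (x2 ∨ x2))
  [1] x0 ∧ (F ∨ (x2 ∨ x2))
  [2] x0 ∧ (x2 ∨ x2)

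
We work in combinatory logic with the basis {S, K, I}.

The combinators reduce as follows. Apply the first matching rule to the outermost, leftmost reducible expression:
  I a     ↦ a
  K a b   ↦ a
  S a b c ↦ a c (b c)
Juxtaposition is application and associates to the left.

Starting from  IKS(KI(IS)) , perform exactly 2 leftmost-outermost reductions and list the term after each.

Answer: after 2 steps: S

Derivation:
  start: IKS(KI(IS))
  [1] KS(KI(IS))
  [2] S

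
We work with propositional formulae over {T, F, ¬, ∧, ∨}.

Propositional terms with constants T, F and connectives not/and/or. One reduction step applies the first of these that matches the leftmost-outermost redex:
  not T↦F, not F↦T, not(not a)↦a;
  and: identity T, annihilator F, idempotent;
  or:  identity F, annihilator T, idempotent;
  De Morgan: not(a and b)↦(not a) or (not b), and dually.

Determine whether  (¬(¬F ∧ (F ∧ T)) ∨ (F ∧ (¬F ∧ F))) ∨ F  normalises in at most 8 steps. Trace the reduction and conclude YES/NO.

Answer: YES — reaches normal form T in 8 ≤ 8 steps

Derivation:
  start: (¬(¬F ∧ (F ∧ T)) ∨ (F ∧ (¬F ∧ F))) ∨ F
  →1  ¬(¬F ∧ (F ∧ T)) ∨ (F ∧ (¬F ∧ F))
  →2  (¬¬F ∨ ¬(F ∧ T)) ∨ (F ∧ (¬F ∧ F))
  →3  (F ∨ ¬(F ∧ T)) ∨ (F ∧ (¬F ∧ F))
  →4  ¬(F ∧ T) ∨ (F ∧ (¬F ∧ F))
  →5  (¬F ∨ ¬T) ∨ (F ∧ (¬F ∧ F))
  →6  (T ∨ ¬T) ∨ (F ∧ (¬F ∧ F))
  →7  T ∨ (F ∧ (¬F ∧ F))
  →8  T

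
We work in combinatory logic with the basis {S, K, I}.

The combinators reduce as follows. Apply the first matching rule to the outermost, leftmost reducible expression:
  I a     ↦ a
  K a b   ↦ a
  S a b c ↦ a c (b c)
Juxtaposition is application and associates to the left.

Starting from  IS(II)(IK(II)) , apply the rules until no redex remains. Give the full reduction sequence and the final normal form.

  start: IS(II)(IK(II))
  step 1: S(II)(IK(II))
  step 2: SI(IK(II))
  step 3: SI(K(II))
  step 4: SI(KI)

Answer: normal form = SI(KI)  (in 4 steps)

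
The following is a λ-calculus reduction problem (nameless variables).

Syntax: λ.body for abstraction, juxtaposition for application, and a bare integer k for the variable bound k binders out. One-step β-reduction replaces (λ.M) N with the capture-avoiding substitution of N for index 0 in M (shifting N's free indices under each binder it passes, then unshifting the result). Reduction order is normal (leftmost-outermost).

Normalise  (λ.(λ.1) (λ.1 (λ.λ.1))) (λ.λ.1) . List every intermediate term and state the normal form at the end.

Answer: normal form = λ.λ.1  (in 2 steps)

Working:
  start: (λ.(λ.1) (λ.1 (λ.λ.1))) (λ.λ.1)
  [1] (λ.λ.λ.1) (λ.(λ.λ.1) (λ.λ.1))
  [2] λ.λ.1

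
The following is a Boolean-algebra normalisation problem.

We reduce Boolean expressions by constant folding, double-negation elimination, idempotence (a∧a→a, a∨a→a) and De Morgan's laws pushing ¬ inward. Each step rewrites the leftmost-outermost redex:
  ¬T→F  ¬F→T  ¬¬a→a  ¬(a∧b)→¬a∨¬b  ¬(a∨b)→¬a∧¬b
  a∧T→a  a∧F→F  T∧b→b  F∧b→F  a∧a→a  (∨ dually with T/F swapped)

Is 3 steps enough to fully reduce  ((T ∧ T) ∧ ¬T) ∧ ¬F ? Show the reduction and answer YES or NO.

  start: ((T ∧ T) ∧ ¬T) ∧ ¬F
  step 1: (T ∧ ¬T) ∧ ¬F
  step 2: ¬T ∧ ¬F
  step 3: F ∧ ¬F

Answer: NO — after 3 steps the term is F ∧ ¬F, not yet normal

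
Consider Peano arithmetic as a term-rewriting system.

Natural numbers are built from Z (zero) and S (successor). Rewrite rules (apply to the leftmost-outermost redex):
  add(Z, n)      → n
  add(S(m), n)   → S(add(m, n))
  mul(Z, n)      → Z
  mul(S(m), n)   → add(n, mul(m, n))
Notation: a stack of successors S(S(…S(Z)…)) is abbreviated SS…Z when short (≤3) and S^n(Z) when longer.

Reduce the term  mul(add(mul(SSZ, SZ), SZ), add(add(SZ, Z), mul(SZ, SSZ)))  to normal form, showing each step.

  start: mul(add(mul(SSZ, SZ), SZ), add(add(SZ, Z), mul(SZ, SSZ)))
  [1] mul(add(add(SZ, mul(SZ, SZ)), SZ), add(add(SZ, Z), mul(SZ, SSZ)))
  [2] mul(add(S(add(Z, mul(SZ, SZ))), SZ), add(add(SZ, Z), mul(SZ, SSZ)))
  [3] mul(S(add(add(Z, mul(SZ, SZ)), SZ)), add(add(SZ, Z), mul(SZ, SSZ)))
  [4] add(add(add(SZ, Z), mul(SZ, SSZ)), mul(add(add(Z, mul(SZ, SZ)), SZ), add(add(SZ, Z), mul(SZ, SSZ))))
  [5] add(add(S(add(Z, Z)), mul(SZ, SSZ)), mul(add(add(Z, mul(SZ, SZ)), SZ), add(add(SZ, Z), mul(SZ, SSZ))))
  [6] add(S(add(add(Z, Z), mul(SZ, SSZ))), mul(add(add(Z, mul(SZ, SZ)), SZ), add(add(SZ, Z), mul(SZ, SSZ))))
  [7] S(add(add(add(Z, Z), mul(SZ, SSZ)), mul(add(add(Z, mul(SZ, SZ)), SZ), add(add(SZ, Z), mul(SZ, SSZ)))))
  [8] S(add(add(Z, mul(SZ, SSZ)), mul(add(add(Z, mul(SZ, SZ)), SZ), add(add(SZ, Z), mul(SZ, SSZ)))))
  [9] S(add(mul(SZ, SSZ), mul(add(add(Z, mul(SZ, SZ)), SZ), add(add(SZ, Z), mul(SZ, SSZ)))))
  [10] S(add(add(SSZ, mul(Z, SSZ)), mul(add(add(Z, mul(SZ, SZ)), SZ), add(add(SZ, Z), mul(SZ, SSZ)))))
  [11] S(add(S(add(SZ, mul(Z, SSZ))), mul(add(add(Z, mul(SZ, SZ)), SZ), add(add(SZ, Z), mul(SZ, SSZ)))))
  [12] S(S(add(add(SZ, mul(Z, SSZ)), mul(add(add(Z, mul(SZ, SZ)), SZ), add(add(SZ, Z), mul(SZ, SSZ))))))
  [13] S(S(add(S(add(Z, mul(Z, SSZ))), mul(add(add(Z, mul(SZ, SZ)), SZ), add(add(SZ, Z), mul(SZ, SSZ))))))
  [14] S(S(S(add(add(Z, mul(Z, SSZ)), mul(add(add(Z, mul(SZ, SZ)), SZ), add(add(SZ, Z), mul(SZ, SSZ)))))))
  [15] S(S(S(add(mul(Z, SSZ), mul(add(add(Z, mul(SZ, SZ)), SZ), add(add(SZ, Z), mul(SZ, SSZ)))))))
  [16] S(S(S(add(Z, mul(add(add(Z, mul(SZ, SZ)), SZ), add(add(SZ, Z), mul(SZ, SSZ)))))))
  [17] S(S(S(mul(add(add(Z, mul(SZ, SZ)), SZ), add(add(SZ, Z), mul(SZ, SSZ))))))
  [18] S(S(S(mul(add(mul(SZ, SZ), SZ), add(add(SZ, Z), mul(SZ, SSZ))))))
  [19] S(S(S(mul(add(add(SZ, mul(Z, SZ)), SZ), add(add(SZ, Z), mul(SZ, SSZ))))))
  [20] S(S(S(mul(add(S(add(Z, mul(Z, SZ))), SZ), add(add(SZ, Z), mul(SZ, SSZ))))))
  [21] S(S(S(mul(S(add(add(Z, mul(Z, SZ)), SZ)), add(add(SZ, Z), mul(SZ, SSZ))))))
  [22] S(S(S(add(add(add(SZ, Z), mul(SZ, SSZ)), mul(add(add(Z, mul(Z, SZ)), SZ), add(add(SZ, Z), mul(SZ, SSZ)))))))
  [23] S(S(S(add(add(S(add(Z, Z)), mul(SZ, SSZ)), mul(add(add(Z, mul(Z, SZ)), SZ), add(add(SZ, Z), mul(SZ, SSZ)))))))
  [24] S(S(S(add(S(add(add(Z, Z), mul(SZ, SSZ))), mul(add(add(Z, mul(Z, SZ)), SZ), add(add(SZ, Z), mul(SZ, SSZ)))))))
  [25] S(S(S(S(add(add(add(Z, Z), mul(SZ, SSZ)), mul(add(add(Z, mul(Z, SZ)), SZ), add(add(SZ, Z), mul(SZ, SSZ))))))))
  [26] S(S(S(S(add(add(Z, mul(SZ, SSZ)), mul(add(add(Z, mul(Z, SZ)), SZ), add(add(SZ, Z), mul(SZ, SSZ))))))))
  [27] S(S(S(S(add(mul(SZ, SSZ), mul(add(add(Z, mul(Z, SZ)), SZ), add(add(SZ, Z), mul(SZ, SSZ))))))))
  [28] S(S(S(S(add(add(SSZ, mul(Z, SSZ)), mul(add(add(Z, mul(Z, SZ)), SZ), add(add(SZ, Z), mul(SZ, SSZ))))))))
  [29] S(S(S(S(add(S(add(SZ, mul(Z, SSZ))), mul(add(add(Z, mul(Z, SZ)), SZ), add(add(SZ, Z), mul(SZ, SSZ))))))))
  [30] S(S(S(S(S(add(add(SZ, mul(Z, SSZ)), mul(add(add(Z, mul(Z, SZ)), SZ), add(add(SZ, Z), mul(SZ, SSZ)))))))))
  [31] S(S(S(S(S(add(S(add(Z, mul(Z, SSZ))), mul(add(add(Z, mul(Z, SZ)), SZ), add(add(SZ, Z), mul(SZ, SSZ)))))))))
  [32] S(S(S(S(S(S(add(add(Z, mul(Z, SSZ)), mul(add(add(Z, mul(Z, SZ)), SZ), add(add(SZ, Z), mul(SZ, SSZ))))))))))
  [33] S(S(S(S(S(S(add(mul(Z, SSZ), mul(add(add(Z, mul(Z, SZ)), SZ), add(add(SZ, Z), mul(SZ, SSZ))))))))))
  [34] S(S(S(S(S(S(add(Z, mul(add(add(Z, mul(Z, SZ)), SZ), add(add(SZ, Z), mul(SZ, SSZ))))))))))
  [35] S(S(S(S(S(S(mul(add(add(Z, mul(Z, SZ)), SZ), add(add(SZ, Z), mul(SZ, SSZ)))))))))
  [36] S(S(S(S(S(S(mul(add(mul(Z, SZ), SZ), add(add(SZ, Z), mul(SZ, SSZ)))))))))
  [37] S(S(S(S(S(S(mul(add(Z, SZ), add(add(SZ, Z), mul(SZ, SSZ)))))))))
  [38] S(S(S(S(S(S(mul(SZ, add(add(SZ, Z), mul(SZ, SSZ)))))))))
  [39] S(S(S(S(S(S(add(add(add(SZ, Z), mul(SZ, SSZ)), mul(Z, add(add(SZ, Z), mul(SZ, SSZ))))))))))
  [40] S(S(S(S(S(S(add(add(S(add(Z, Z)), mul(SZ, SSZ)), mul(Z, add(add(SZ, Z), mul(SZ, SSZ))))))))))
  [41] S(S(S(S(S(S(add(S(add(add(Z, Z), mul(SZ, SSZ))), mul(Z, add(add(SZ, Z), mul(SZ, SSZ))))))))))
  [42] S(S(S(S(S(S(S(add(add(add(Z, Z), mul(SZ, SSZ)), mul(Z, add(add(SZ, Z), mul(SZ, SSZ)))))))))))
  [43] S(S(S(S(S(S(S(add(add(Z, mul(SZ, SSZ)), mul(Z, add(add(SZ, Z), mul(SZ, SSZ)))))))))))
  [44] S(S(S(S(S(S(S(add(mul(SZ, SSZ), mul(Z, add(add(SZ, Z), mul(SZ, SSZ)))))))))))
  [45] S(S(S(S(S(S(S(add(add(SSZ, mul(Z, SSZ)), mul(Z, add(add(SZ, Z), mul(SZ, SSZ)))))))))))
  [46] S(S(S(S(S(S(S(add(S(add(SZ, mul(Z, SSZ))), mul(Z, add(add(SZ, Z), mul(SZ, SSZ)))))))))))
  [47] S(S(S(S(S(S(S(S(add(add(SZ, mul(Z, SSZ)), mul(Z, add(add(SZ, Z), mul(SZ, SSZ))))))))))))
  [48] S(S(S(S(S(S(S(S(add(S(add(Z, mul(Z, SSZ))), mul(Z, add(add(SZ, Z), mul(SZ, SSZ))))))))))))
  [49] S(S(S(S(S(S(S(S(S(add(add(Z, mul(Z, SSZ)), mul(Z, add(add(SZ, Z), mul(SZ, SSZ)))))))))))))
  [50] S(S(S(S(S(S(S(S(S(add(mul(Z, SSZ), mul(Z, add(add(SZ, Z), mul(SZ, SSZ)))))))))))))
  [51] S(S(S(S(S(S(S(S(S(add(Z, mul(Z, add(add(SZ, Z), mul(SZ, SSZ)))))))))))))
  [52] S(S(S(S(S(S(S(S(S(mul(Z, add(add(SZ, Z), mul(SZ, SSZ))))))))))))
  [53] S^9(Z)

Answer: normal form = S^9(Z)  (in 53 steps)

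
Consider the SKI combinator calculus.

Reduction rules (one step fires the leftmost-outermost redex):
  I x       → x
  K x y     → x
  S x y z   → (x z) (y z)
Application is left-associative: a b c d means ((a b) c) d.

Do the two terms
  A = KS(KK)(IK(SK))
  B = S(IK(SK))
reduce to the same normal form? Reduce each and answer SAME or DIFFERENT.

Answer: SAME — A ⇓ S(K(SK)), B ⇓ S(K(SK))

Reduction:
Term A:
  start: KS(KK)(IK(SK))
  →1  S(IK(SK))
  →2  S(K(SK))

Term B:
  start: S(IK(SK))
  →1  S(K(SK))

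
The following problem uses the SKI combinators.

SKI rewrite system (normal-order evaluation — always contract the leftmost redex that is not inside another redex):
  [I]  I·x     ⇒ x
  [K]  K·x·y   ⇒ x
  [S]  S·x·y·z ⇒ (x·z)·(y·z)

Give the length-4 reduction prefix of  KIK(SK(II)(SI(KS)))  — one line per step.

  start: KIK(SK(II)(SI(KS)))
  step 1: I(SK(II)(SI(KS)))
  step 2: SK(II)(SI(KS))
  step 3: K(SI(KS))(II(SI(KS)))
  step 4: SI(KS)

Answer: after 4 steps: SI(KS)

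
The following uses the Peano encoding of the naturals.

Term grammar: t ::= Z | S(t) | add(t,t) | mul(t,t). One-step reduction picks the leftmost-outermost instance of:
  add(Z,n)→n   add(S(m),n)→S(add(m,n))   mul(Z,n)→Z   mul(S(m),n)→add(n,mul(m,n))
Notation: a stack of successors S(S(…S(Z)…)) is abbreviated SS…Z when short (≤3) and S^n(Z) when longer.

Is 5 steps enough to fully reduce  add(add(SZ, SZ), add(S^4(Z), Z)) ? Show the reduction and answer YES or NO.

  start: add(add(SZ, SZ), add(S^4(Z), Z))
  [1] add(S(add(Z, SZ)), add(S^4(Z), Z))
  [2] S(add(add(Z, SZ), add(S^4(Z), Z)))
  [3] S(add(SZ, add(S^4(Z), Z)))
  [4] S(S(add(Z, add(S^4(Z), Z))))
  [5] S(S(add(S^4(Z), Z)))

Answer: NO — after 5 steps the term is S(S(add(S^4(Z), Z))), not yet normal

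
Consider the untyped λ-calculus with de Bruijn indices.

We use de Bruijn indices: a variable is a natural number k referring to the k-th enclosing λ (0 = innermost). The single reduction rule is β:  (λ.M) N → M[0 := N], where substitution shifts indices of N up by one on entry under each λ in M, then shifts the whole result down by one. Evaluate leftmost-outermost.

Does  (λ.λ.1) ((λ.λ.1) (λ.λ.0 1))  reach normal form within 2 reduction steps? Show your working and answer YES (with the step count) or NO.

Answer: YES — reaches normal form λ.λ.λ.λ.0 1 in 2 ≤ 2 steps

Derivation:
  start: (λ.λ.1) ((λ.λ.1) (λ.λ.0 1))
  [1] λ.(λ.λ.1) (λ.λ.0 1)
  [2] λ.λ.λ.λ.0 1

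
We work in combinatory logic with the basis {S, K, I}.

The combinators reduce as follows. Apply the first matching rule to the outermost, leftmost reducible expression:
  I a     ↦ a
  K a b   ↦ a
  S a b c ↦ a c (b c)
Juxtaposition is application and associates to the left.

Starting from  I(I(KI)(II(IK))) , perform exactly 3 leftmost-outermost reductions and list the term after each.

Answer: after 3 steps: I

Reduction:
  start: I(I(KI)(II(IK)))
  step 1: I(KI)(II(IK))
  step 2: KI(II(IK))
  step 3: I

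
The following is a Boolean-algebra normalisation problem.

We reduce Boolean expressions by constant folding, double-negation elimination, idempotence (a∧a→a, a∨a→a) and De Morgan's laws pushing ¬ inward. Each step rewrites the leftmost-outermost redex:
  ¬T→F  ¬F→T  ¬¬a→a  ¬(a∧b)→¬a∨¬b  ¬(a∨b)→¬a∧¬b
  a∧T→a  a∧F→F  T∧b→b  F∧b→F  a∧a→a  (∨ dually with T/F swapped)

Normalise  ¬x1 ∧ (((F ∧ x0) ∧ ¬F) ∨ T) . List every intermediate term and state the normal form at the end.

Answer: normal form = ¬x1  (in 2 steps)

Working:
  start: ¬x1 ∧ (((F ∧ x0) ∧ ¬F) ∨ T)
  step 1: ¬x1 ∧ T
  step 2: ¬x1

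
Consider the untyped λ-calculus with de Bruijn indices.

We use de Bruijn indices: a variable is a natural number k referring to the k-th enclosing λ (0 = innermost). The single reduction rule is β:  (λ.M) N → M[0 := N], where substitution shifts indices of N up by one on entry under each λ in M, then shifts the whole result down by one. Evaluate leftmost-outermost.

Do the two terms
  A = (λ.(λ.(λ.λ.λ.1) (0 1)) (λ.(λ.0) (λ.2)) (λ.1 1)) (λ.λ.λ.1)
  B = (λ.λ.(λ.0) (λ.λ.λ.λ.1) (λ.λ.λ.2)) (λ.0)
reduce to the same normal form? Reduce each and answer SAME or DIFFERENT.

Answer: SAME — A ⇓ λ.λ.λ.λ.1, B ⇓ λ.λ.λ.λ.1

Working:
Term A:
  start: (λ.(λ.(λ.λ.λ.1) (0 1)) (λ.(λ.0) (λ.2)) (λ.1 1)) (λ.λ.λ.1)
  →1  (λ.(λ.λ.λ.1) (0 (λ.λ.λ.1))) (λ.(λ.0) (λ.λ.λ.λ.1)) (λ.(λ.λ.λ.1) (λ.λ.λ.1))
  →2  (λ.λ.λ.1) ((λ.(λ.0) (λ.λ.λ.λ.1)) (λ.λ.λ.1)) (λ.(λ.λ.λ.1) (λ.λ.λ.1))
  →3  (λ.λ.1) (λ.(λ.λ.λ.1) (λ.λ.λ.1))
  →4  λ.λ.(λ.λ.λ.1) (λ.λ.λ.1)
  →5  λ.λ.λ.λ.1

Term B:
  start: (λ.λ.(λ.0) (λ.λ.λ.λ.1) (λ.λ.λ.2)) (λ.0)
  →1  λ.(λ.0) (λ.λ.λ.λ.1) (λ.λ.λ.2)
  →2  λ.(λ.λ.λ.λ.1) (λ.λ.λ.2)
  →3  λ.λ.λ.λ.1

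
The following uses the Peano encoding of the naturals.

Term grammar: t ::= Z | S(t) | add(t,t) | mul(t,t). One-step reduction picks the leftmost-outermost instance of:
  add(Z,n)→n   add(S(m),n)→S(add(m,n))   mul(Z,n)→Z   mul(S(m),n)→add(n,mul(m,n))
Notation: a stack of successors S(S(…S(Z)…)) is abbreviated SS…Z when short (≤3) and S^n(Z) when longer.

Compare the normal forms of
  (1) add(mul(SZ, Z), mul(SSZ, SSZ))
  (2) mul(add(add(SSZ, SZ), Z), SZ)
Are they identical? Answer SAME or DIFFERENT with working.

Term A:
  start: add(mul(SZ, Z), mul(SSZ, SSZ))
  step 1: add(add(Z, mul(Z, Z)), mul(SSZ, SSZ))
  step 2: add(mul(Z, Z), mul(SSZ, SSZ))
  step 3: add(Z, mul(SSZ, SSZ))
  step 4: mul(SSZ, SSZ)
  step 5: add(SSZ, mul(SZ, SSZ))
  step 6: S(add(SZ, mul(SZ, SSZ)))
  step 7: S(S(add(Z, mul(SZ, SSZ))))
  step 8: S(S(mul(SZ, SSZ)))
  step 9: S(S(add(SSZ, mul(Z, SSZ))))
  step 10: S(S(S(add(SZ, mul(Z, SSZ)))))
  step 11: S(S(S(S(add(Z, mul(Z, SSZ))))))
  step 12: S(S(S(S(mul(Z, SSZ)))))
  step 13: S^4(Z)

Term B:
  start: mul(add(add(SSZ, SZ), Z), SZ)
  step 1: mul(add(S(add(SZ, SZ)), Z), SZ)
  step 2: mul(S(add(add(SZ, SZ), Z)), SZ)
  step 3: add(SZ, mul(add(add(SZ, SZ), Z), SZ))
  step 4: S(add(Z, mul(add(add(SZ, SZ), Z), SZ)))
  step 5: S(mul(add(add(SZ, SZ), Z), SZ))
  step 6: S(mul(add(S(add(Z, SZ)), Z), SZ))
  step 7: S(mul(S(add(add(Z, SZ), Z)), SZ))
  step 8: S(add(SZ, mul(add(add(Z, SZ), Z), SZ)))
  step 9: S(S(add(Z, mul(add(add(Z, SZ), Z), SZ))))
  step 10: S(S(mul(add(add(Z, SZ), Z), SZ)))
  step 11: S(S(mul(add(SZ, Z), SZ)))
  step 12: S(S(mul(S(add(Z, Z)), SZ)))
  step 13: S(S(add(SZ, mul(add(Z, Z), SZ))))
  step 14: S(S(S(add(Z, mul(add(Z, Z), SZ)))))
  step 15: S(S(S(mul(add(Z, Z), SZ))))
  step 16: S(S(S(mul(Z, SZ))))
  step 17: SSSZ

Answer: DIFFERENT — A ⇓ S^4(Z), B ⇓ SSSZ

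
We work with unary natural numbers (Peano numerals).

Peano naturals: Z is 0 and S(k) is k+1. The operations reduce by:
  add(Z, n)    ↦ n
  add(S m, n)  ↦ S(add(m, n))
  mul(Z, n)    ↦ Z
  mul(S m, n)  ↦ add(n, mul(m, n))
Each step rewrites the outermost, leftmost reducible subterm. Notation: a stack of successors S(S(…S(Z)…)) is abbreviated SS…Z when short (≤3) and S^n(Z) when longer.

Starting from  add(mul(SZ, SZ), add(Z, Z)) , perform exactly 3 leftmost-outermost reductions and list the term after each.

  start: add(mul(SZ, SZ), add(Z, Z))
  [1] add(add(SZ, mul(Z, SZ)), add(Z, Z))
  [2] add(S(add(Z, mul(Z, SZ))), add(Z, Z))
  [3] S(add(add(Z, mul(Z, SZ)), add(Z, Z)))

Answer: after 3 steps: S(add(add(Z, mul(Z, SZ)), add(Z, Z)))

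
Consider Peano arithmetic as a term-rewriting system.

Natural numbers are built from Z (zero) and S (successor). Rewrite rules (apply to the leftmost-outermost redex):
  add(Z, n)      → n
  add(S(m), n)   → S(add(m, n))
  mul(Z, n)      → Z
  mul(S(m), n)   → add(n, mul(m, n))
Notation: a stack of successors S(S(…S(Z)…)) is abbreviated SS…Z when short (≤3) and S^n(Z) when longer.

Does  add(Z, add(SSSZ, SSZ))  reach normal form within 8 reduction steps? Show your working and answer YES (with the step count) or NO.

  start: add(Z, add(SSSZ, SSZ))
  step 1: add(SSSZ, SSZ)
  step 2: S(add(SSZ, SSZ))
  step 3: S(S(add(SZ, SSZ)))
  step 4: S(S(S(add(Z, SSZ))))
  step 5: S^5(Z)

Answer: YES — reaches normal form S^5(Z) in 5 ≤ 8 steps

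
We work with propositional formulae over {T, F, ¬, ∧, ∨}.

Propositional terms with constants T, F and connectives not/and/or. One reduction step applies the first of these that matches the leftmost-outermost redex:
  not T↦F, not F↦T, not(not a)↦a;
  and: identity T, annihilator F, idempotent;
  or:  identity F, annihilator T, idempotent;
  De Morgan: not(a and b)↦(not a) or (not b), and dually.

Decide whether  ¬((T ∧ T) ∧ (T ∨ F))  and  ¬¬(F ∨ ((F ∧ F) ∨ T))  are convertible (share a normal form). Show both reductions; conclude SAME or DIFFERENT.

Term A:
  start: ¬((T ∧ T) ∧ (T ∨ F))
  →1  ¬(T ∧ T) ∨ ¬(T ∨ F)
  →2  (¬T ∨ ¬T) ∨ ¬(T ∨ F)
  →3  ¬T ∨ ¬(T ∨ F)
  →4  F ∨ ¬(T ∨ F)
  →5  ¬(T ∨ F)
  →6  ¬T ∧ ¬F
  →7  F ∧ ¬F
  →8  F

Term B:
  start: ¬¬(F ∨ ((F ∧ F) ∨ T))
  →1  F ∨ ((F ∧ F) ∨ T)
  →2  (F ∧ F) ∨ T
  →3  T

Answer: DIFFERENT — A ⇓ F, B ⇓ T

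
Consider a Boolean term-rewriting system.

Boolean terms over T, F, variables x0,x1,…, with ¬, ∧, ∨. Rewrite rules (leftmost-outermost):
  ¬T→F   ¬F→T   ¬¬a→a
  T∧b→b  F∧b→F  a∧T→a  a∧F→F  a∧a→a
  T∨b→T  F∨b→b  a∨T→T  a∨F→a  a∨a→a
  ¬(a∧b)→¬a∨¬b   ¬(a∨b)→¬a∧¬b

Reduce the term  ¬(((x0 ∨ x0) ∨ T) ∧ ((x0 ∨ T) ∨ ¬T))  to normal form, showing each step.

  start: ¬(((x0 ∨ x0) ∨ T) ∧ ((x0 ∨ T) ∨ ¬T))
  →1  ¬((x0 ∨ x0) ∨ T) ∨ ¬((x0 ∨ T) ∨ ¬T)
  →2  (¬(x0 ∨ x0) ∧ ¬T) ∨ ¬((x0 ∨ T) ∨ ¬T)
  →3  ((¬x0 ∧ ¬x0) ∧ ¬T) ∨ ¬((x0 ∨ T) ∨ ¬T)
  →4  (¬x0 ∧ ¬T) ∨ ¬((x0 ∨ T) ∨ ¬T)
  →5  (¬x0 ∧ F) ∨ ¬((x0 ∨ T) ∨ ¬T)
  →6  F ∨ ¬((x0 ∨ T) ∨ ¬T)
  →7  ¬((x0 ∨ T) ∨ ¬T)
  →8  ¬(x0 ∨ T) ∧ ¬¬T
  →9  (¬x0 ∧ ¬T) ∧ ¬¬T
  →10  (¬x0 ∧ F) ∧ ¬¬T
  →11  F ∧ ¬¬T
  →12  F

Answer: normal form = F  (in 12 steps)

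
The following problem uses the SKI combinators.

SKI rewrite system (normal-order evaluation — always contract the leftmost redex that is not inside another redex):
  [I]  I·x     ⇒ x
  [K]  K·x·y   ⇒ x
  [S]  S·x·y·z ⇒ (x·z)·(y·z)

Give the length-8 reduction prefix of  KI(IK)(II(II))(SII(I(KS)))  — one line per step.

Answer: after 8 steps: I(KS)(I(I(KS)))

Working:
  start: KI(IK)(II(II))(SII(I(KS)))
  step 1: I(II(II))(SII(I(KS)))
  step 2: II(II)(SII(I(KS)))
  step 3: I(II)(SII(I(KS)))
  step 4: II(SII(I(KS)))
  step 5: I(SII(I(KS)))
  step 6: SII(I(KS))
  step 7: I(I(KS))(I(I(KS)))
  step 8: I(KS)(I(I(KS)))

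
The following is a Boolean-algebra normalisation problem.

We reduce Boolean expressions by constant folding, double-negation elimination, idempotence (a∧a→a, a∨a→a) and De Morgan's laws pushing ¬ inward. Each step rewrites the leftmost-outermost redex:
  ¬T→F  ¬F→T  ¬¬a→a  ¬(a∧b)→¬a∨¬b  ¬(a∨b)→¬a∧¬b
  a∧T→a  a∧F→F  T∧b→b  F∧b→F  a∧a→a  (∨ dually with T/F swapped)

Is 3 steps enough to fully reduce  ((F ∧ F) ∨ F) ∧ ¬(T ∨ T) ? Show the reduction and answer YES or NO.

Answer: YES — reaches normal form F in 3 ≤ 3 steps

Working:
  start: ((F ∧ F) ∨ F) ∧ ¬(T ∨ T)
  step 1: (F ∧ F) ∧ ¬(T ∨ T)
  step 2: F ∧ ¬(T ∨ T)
  step 3: F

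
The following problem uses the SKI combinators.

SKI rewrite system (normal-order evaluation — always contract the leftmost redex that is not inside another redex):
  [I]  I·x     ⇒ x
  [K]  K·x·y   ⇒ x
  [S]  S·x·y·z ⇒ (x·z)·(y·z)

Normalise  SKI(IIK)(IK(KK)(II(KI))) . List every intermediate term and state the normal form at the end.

Answer: normal form = K(KK)  (in 6 steps)

Reduction:
  start: SKI(IIK)(IK(KK)(II(KI)))
  step 1: K(IIK)(I(IIK))(IK(KK)(II(KI)))
  step 2: IIK(IK(KK)(II(KI)))
  step 3: IK(IK(KK)(II(KI)))
  step 4: K(IK(KK)(II(KI)))
  step 5: K(K(KK)(II(KI)))
  step 6: K(KK)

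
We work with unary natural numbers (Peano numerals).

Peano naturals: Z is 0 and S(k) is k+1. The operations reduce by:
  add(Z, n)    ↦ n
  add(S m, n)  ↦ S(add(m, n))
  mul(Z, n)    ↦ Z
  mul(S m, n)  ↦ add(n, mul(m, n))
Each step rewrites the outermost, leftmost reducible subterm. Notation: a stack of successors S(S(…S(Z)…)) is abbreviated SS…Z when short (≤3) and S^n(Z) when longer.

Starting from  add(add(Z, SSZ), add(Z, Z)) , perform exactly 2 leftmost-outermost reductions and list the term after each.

  start: add(add(Z, SSZ), add(Z, Z))
  [1] add(SSZ, add(Z, Z))
  [2] S(add(SZ, add(Z, Z)))

Answer: after 2 steps: S(add(SZ, add(Z, Z)))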